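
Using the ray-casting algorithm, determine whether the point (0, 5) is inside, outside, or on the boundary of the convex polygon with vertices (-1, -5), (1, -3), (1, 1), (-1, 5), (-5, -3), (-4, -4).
The point (0, 5) lies strictly outside the polygon

Cast a horizontal ray to the right from the query point and count how many polygon edges it crosses (each edge strictly once or zero times, handled with the usual half-open convention). 
Parity of crossings → even ⇒ outside.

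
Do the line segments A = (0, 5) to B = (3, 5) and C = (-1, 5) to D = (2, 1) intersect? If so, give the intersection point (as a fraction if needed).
No (intersection of containing lines falls outside at least one segment)

Parametrize and solve: t = -1/3, s = 0. At least one of these is outside [0, 1], so the segments do not intersect.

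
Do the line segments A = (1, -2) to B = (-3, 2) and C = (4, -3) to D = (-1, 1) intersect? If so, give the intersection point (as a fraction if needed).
No (intersection of containing lines falls outside at least one segment)

Parametrize and solve: t = 7/4, s = 2. At least one of these is outside [0, 1], so the segments do not intersect.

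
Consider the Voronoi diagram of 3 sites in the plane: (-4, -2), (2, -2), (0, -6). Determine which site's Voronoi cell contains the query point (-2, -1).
Nearest site = (-4, -2)

The Voronoi cell of site s contains exactly those query points closer to s than to any other site. Compute squared distances from q = (-2, -1) to each site:
  (-4 − -2)² + (-2 − -1)² = 5
  (2 − -2)² + (-2 − -1)² = 17
  (0 − -2)² + (-6 − -1)² = 29
Minimum is attained by (-4, -2), so q lies in its Voronoi cell.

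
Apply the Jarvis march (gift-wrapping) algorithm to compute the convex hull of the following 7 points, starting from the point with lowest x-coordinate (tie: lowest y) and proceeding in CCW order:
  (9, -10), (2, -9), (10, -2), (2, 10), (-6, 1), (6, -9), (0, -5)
Hull (CCW) = [(-6, 1), (2, -9), (9, -10), (10, -2), (2, 10)]

Jarvis march: at each step, from the current hull vertex p, select the next vertex q as the point such that every other point lies strictly to the left of (or on) the directed line p → q. (Equivalently: for every other point r, the cross product (q − p) × (r − p) ≥ 0.)
Starting point (lowest x, tie lowest y): (-6, 1). Wrap until returning to start. Resulting hull: (-6, 1), (2, -9), (9, -10), (10, -2), (2, 10).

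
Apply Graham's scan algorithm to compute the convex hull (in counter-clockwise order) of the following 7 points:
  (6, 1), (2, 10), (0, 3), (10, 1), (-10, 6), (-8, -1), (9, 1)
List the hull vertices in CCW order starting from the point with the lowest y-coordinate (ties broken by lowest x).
Hull (CCW) = [(-8, -1), (10, 1), (2, 10), (-10, 6)]

Graham scan procedure:
  1. Find the pivot p₀ = point with lowest y (tie → lowest x): (-8, -1).
  2. Sort the remaining points by polar angle around p₀.
  3. Walk through sorted points, maintaining a stack; pop the top while the last three entries make a non-left turn (cross product ≤ 0).
  4. Final stack is the convex hull in CCW order: (-8, -1), (10, 1), (2, 10), (-10, 6).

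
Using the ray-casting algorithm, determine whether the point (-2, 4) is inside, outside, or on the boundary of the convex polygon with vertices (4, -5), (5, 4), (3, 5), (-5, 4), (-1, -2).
The point (-2, 4) lies strictly inside the polygon

Cast a horizontal ray to the right from the query point and count how many polygon edges it crosses (each edge strictly once or zero times, handled with the usual half-open convention). 
Parity of crossings → odd ⇒ inside.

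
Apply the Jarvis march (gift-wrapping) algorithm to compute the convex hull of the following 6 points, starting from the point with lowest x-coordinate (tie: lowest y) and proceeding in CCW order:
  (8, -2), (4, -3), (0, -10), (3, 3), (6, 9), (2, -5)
Hull (CCW) = [(0, -10), (8, -2), (6, 9), (3, 3)]

Jarvis march: at each step, from the current hull vertex p, select the next vertex q as the point such that every other point lies strictly to the left of (or on) the directed line p → q. (Equivalently: for every other point r, the cross product (q − p) × (r − p) ≥ 0.)
Starting point (lowest x, tie lowest y): (0, -10). Wrap until returning to start. Resulting hull: (0, -10), (8, -2), (6, 9), (3, 3).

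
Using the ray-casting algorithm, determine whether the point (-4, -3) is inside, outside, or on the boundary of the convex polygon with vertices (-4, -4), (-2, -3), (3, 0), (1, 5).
The point (-4, -3) lies strictly outside the polygon

Cast a horizontal ray to the right from the query point and count how many polygon edges it crosses (each edge strictly once or zero times, handled with the usual half-open convention). 
Parity of crossings → even ⇒ outside.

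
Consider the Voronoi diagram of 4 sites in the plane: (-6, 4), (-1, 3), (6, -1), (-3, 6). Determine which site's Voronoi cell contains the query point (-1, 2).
Nearest site = (-1, 3)

The Voronoi cell of site s contains exactly those query points closer to s than to any other site. Compute squared distances from q = (-1, 2) to each site:
  (-1 − -1)² + (3 − 2)² = 1
  (-3 − -1)² + (6 − 2)² = 20
  (-6 − -1)² + (4 − 2)² = 29
  (6 − -1)² + (-1 − 2)² = 58
Minimum is attained by (-1, 3), so q lies in its Voronoi cell.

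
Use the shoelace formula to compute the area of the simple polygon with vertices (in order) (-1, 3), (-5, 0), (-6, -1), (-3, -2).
Area = 9

Shoelace formula: Area = (1/2) |Σ_i (x_i · y_{i+1} − x_{i+1} · y_i)| (indices mod n). Compute each cross term:
  (-1)(0) − (-5)(3) = 15
  (-5)(-1) − (-6)(0) = 5
  (-6)(-2) − (-3)(-1) = 9
  (-3)(3) − (-1)(-2) = -11
Sum = 18, so (signed) Area = 18/2 = 9, |Area| = 9.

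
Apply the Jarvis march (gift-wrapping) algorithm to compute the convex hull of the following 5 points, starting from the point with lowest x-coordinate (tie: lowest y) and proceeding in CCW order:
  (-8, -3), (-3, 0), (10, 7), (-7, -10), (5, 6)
Hull (CCW) = [(-8, -3), (-7, -10), (10, 7), (5, 6)]

Jarvis march: at each step, from the current hull vertex p, select the next vertex q as the point such that every other point lies strictly to the left of (or on) the directed line p → q. (Equivalently: for every other point r, the cross product (q − p) × (r − p) ≥ 0.)
Starting point (lowest x, tie lowest y): (-8, -3). Wrap until returning to start. Resulting hull: (-8, -3), (-7, -10), (10, 7), (5, 6).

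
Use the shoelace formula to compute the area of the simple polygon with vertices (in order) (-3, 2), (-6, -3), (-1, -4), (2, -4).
Area = 23

Shoelace formula: Area = (1/2) |Σ_i (x_i · y_{i+1} − x_{i+1} · y_i)| (indices mod n). Compute each cross term:
  (-3)(-3) − (-6)(2) = 21
  (-6)(-4) − (-1)(-3) = 21
  (-1)(-4) − (2)(-4) = 12
  (2)(2) − (-3)(-4) = -8
Sum = 46, so (signed) Area = 46/2 = 23, |Area| = 23.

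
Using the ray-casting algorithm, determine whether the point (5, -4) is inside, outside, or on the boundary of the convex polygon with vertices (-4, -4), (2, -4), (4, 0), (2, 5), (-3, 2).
The point (5, -4) lies strictly outside the polygon

Cast a horizontal ray to the right from the query point and count how many polygon edges it crosses (each edge strictly once or zero times, handled with the usual half-open convention). 
Parity of crossings → even ⇒ outside.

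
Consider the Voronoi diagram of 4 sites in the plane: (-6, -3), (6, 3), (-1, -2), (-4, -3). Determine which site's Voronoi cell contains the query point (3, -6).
Nearest site = (-1, -2)

The Voronoi cell of site s contains exactly those query points closer to s than to any other site. Compute squared distances from q = (3, -6) to each site:
  (-1 − 3)² + (-2 − -6)² = 32
  (-4 − 3)² + (-3 − -6)² = 58
  (-6 − 3)² + (-3 − -6)² = 90
  (6 − 3)² + (3 − -6)² = 90
Minimum is attained by (-1, -2), so q lies in its Voronoi cell.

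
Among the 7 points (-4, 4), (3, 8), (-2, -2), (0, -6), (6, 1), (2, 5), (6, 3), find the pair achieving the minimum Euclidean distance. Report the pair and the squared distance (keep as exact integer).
Pair = ((6, 1), (6, 3)); squared distance = 4

Compute all C(7, 2) = 21 pairwise squared distances (x_i − x_j)² + (y_i − y_j)². The minimum is 4, attained by the pair ((6, 1), (6, 3)).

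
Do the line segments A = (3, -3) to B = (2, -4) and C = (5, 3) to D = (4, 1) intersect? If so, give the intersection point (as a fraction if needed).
No (intersection of containing lines falls outside at least one segment)

Parametrize and solve: t = 2, s = 4. At least one of these is outside [0, 1], so the segments do not intersect.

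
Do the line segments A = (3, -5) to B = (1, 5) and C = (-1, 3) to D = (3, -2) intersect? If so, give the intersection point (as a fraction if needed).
Yes; intersection at (11/5, -1) (t = 2/5 on AB, s = 4/5 on CD)

Parametrize AB as A + t(B − A) = (3 + -2 t, -5 + 10 t) and CD as C + s(D − C) = (-1 + 4 s, 3 + -5 s). Solve the linear system for (t, s). Determinant = 30 ≠ 0, so a unique intersection of the containing lines exists. Solution: t = 2/5, s = 4/5 — both in [0, 1], so the segments cross. Intersection point: (11/5, -1).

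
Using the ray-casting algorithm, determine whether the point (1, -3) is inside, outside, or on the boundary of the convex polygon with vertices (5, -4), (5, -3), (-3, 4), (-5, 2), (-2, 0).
The point (1, -3) lies strictly outside the polygon

Cast a horizontal ray to the right from the query point and count how many polygon edges it crosses (each edge strictly once or zero times, handled with the usual half-open convention). 
Parity of crossings → even ⇒ outside.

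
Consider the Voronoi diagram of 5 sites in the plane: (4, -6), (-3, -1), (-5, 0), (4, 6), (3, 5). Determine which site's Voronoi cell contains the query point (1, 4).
Nearest site = (3, 5)

The Voronoi cell of site s contains exactly those query points closer to s than to any other site. Compute squared distances from q = (1, 4) to each site:
  (3 − 1)² + (5 − 4)² = 5
  (4 − 1)² + (6 − 4)² = 13
  (-3 − 1)² + (-1 − 4)² = 41
  (-5 − 1)² + (0 − 4)² = 52
  (4 − 1)² + (-6 − 4)² = 109
Minimum is attained by (3, 5), so q lies in its Voronoi cell.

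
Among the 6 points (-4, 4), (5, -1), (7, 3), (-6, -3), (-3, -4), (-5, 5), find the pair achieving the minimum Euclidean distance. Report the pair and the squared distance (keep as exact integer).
Pair = ((-4, 4), (-5, 5)); squared distance = 2

Compute all C(6, 2) = 15 pairwise squared distances (x_i − x_j)² + (y_i − y_j)². The minimum is 2, attained by the pair ((-4, 4), (-5, 5)).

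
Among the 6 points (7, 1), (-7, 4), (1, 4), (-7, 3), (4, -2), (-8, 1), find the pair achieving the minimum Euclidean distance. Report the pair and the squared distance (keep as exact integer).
Pair = ((-7, 4), (-7, 3)); squared distance = 1

Compute all C(6, 2) = 15 pairwise squared distances (x_i − x_j)² + (y_i − y_j)². The minimum is 1, attained by the pair ((-7, 4), (-7, 3)).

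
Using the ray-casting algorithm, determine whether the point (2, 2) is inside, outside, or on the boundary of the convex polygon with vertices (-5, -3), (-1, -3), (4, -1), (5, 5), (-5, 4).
The point (2, 2) lies strictly inside the polygon

Cast a horizontal ray to the right from the query point and count how many polygon edges it crosses (each edge strictly once or zero times, handled with the usual half-open convention). 
Parity of crossings → odd ⇒ inside.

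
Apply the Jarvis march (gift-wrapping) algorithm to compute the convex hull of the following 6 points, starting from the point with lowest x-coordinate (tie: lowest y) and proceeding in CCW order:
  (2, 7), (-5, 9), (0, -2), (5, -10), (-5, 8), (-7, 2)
Hull (CCW) = [(-7, 2), (5, -10), (2, 7), (-5, 9)]

Jarvis march: at each step, from the current hull vertex p, select the next vertex q as the point such that every other point lies strictly to the left of (or on) the directed line p → q. (Equivalently: for every other point r, the cross product (q − p) × (r − p) ≥ 0.)
Starting point (lowest x, tie lowest y): (-7, 2). Wrap until returning to start. Resulting hull: (-7, 2), (5, -10), (2, 7), (-5, 9).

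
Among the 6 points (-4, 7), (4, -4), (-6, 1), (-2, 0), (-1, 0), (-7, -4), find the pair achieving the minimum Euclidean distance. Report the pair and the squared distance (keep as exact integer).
Pair = ((-2, 0), (-1, 0)); squared distance = 1

Compute all C(6, 2) = 15 pairwise squared distances (x_i − x_j)² + (y_i − y_j)². The minimum is 1, attained by the pair ((-2, 0), (-1, 0)).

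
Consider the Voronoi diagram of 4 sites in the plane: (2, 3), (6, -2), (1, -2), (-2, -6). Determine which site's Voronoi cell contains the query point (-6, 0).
Nearest site = (-2, -6)

The Voronoi cell of site s contains exactly those query points closer to s than to any other site. Compute squared distances from q = (-6, 0) to each site:
  (-2 − -6)² + (-6 − 0)² = 52
  (1 − -6)² + (-2 − 0)² = 53
  (2 − -6)² + (3 − 0)² = 73
  (6 − -6)² + (-2 − 0)² = 148
Minimum is attained by (-2, -6), so q lies in its Voronoi cell.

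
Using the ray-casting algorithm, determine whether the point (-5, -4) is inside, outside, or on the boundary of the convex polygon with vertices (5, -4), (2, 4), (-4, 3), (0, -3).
The point (-5, -4) lies strictly outside the polygon

Cast a horizontal ray to the right from the query point and count how many polygon edges it crosses (each edge strictly once or zero times, handled with the usual half-open convention). 
Parity of crossings → even ⇒ outside.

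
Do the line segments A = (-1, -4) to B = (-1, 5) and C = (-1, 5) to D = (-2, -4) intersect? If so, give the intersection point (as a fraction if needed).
Yes; intersection at (-1, 5) (t = 1 on AB, s = 0 on CD)

Parametrize AB as A + t(B − A) = (-1 + 0 t, -4 + 9 t) and CD as C + s(D − C) = (-1 + -1 s, 5 + -9 s). Solve the linear system for (t, s). Determinant = -9 ≠ 0, so a unique intersection of the containing lines exists. Solution: t = 1, s = 0 — both in [0, 1], so the segments cross. Intersection point: (-1, 5).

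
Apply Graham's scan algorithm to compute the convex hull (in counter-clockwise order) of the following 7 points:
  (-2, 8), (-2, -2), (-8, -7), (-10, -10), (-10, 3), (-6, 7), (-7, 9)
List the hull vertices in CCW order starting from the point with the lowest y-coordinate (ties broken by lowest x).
Hull (CCW) = [(-10, -10), (-2, -2), (-2, 8), (-7, 9), (-10, 3)]

Graham scan procedure:
  1. Find the pivot p₀ = point with lowest y (tie → lowest x): (-10, -10).
  2. Sort the remaining points by polar angle around p₀.
  3. Walk through sorted points, maintaining a stack; pop the top while the last three entries make a non-left turn (cross product ≤ 0).
  4. Final stack is the convex hull in CCW order: (-10, -10), (-2, -2), (-2, 8), (-7, 9), (-10, 3).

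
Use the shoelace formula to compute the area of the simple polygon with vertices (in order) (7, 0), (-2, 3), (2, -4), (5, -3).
Area = 29

Shoelace formula: Area = (1/2) |Σ_i (x_i · y_{i+1} − x_{i+1} · y_i)| (indices mod n). Compute each cross term:
  (7)(3) − (-2)(0) = 21
  (-2)(-4) − (2)(3) = 2
  (2)(-3) − (5)(-4) = 14
  (5)(0) − (7)(-3) = 21
Sum = 58, so (signed) Area = 58/2 = 29, |Area| = 29.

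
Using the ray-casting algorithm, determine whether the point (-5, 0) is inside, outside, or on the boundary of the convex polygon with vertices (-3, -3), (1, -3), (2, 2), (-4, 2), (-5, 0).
The point (-5, 0) lies on the polygon boundary

Boundary check: the query satisfies the collinearity and bounding-box conditions for some polygon edge, so it lies exactly on the boundary.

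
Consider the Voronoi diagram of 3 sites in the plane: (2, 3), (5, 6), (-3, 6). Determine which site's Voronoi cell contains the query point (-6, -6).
Nearest site = (2, 3)

The Voronoi cell of site s contains exactly those query points closer to s than to any other site. Compute squared distances from q = (-6, -6) to each site:
  (2 − -6)² + (3 − -6)² = 145
  (-3 − -6)² + (6 − -6)² = 153
  (5 − -6)² + (6 − -6)² = 265
Minimum is attained by (2, 3), so q lies in its Voronoi cell.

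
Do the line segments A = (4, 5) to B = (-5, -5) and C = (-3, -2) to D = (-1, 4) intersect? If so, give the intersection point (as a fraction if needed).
No (intersection of containing lines falls outside at least one segment)

Parametrize and solve: t = 14/17, s = -7/34. At least one of these is outside [0, 1], so the segments do not intersect.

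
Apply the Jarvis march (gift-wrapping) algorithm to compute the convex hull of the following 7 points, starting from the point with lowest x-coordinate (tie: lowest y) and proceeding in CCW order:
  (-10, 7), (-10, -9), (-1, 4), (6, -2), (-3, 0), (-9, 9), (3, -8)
Hull (CCW) = [(-10, -9), (3, -8), (6, -2), (-1, 4), (-9, 9), (-10, 7)]

Jarvis march: at each step, from the current hull vertex p, select the next vertex q as the point such that every other point lies strictly to the left of (or on) the directed line p → q. (Equivalently: for every other point r, the cross product (q − p) × (r − p) ≥ 0.)
Starting point (lowest x, tie lowest y): (-10, -9). Wrap until returning to start. Resulting hull: (-10, -9), (3, -8), (6, -2), (-1, 4), (-9, 9), (-10, 7).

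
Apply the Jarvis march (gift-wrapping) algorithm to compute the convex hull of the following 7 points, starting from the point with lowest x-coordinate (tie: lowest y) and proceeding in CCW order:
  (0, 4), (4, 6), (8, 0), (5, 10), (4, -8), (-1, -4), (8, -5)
Hull (CCW) = [(-1, -4), (4, -8), (8, -5), (8, 0), (5, 10), (0, 4)]

Jarvis march: at each step, from the current hull vertex p, select the next vertex q as the point such that every other point lies strictly to the left of (or on) the directed line p → q. (Equivalently: for every other point r, the cross product (q − p) × (r − p) ≥ 0.)
Starting point (lowest x, tie lowest y): (-1, -4). Wrap until returning to start. Resulting hull: (-1, -4), (4, -8), (8, -5), (8, 0), (5, 10), (0, 4).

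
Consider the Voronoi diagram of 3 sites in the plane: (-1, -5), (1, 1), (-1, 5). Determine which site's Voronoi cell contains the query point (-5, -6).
Nearest site = (-1, -5)

The Voronoi cell of site s contains exactly those query points closer to s than to any other site. Compute squared distances from q = (-5, -6) to each site:
  (-1 − -5)² + (-5 − -6)² = 17
  (1 − -5)² + (1 − -6)² = 85
  (-1 − -5)² + (5 − -6)² = 137
Minimum is attained by (-1, -5), so q lies in its Voronoi cell.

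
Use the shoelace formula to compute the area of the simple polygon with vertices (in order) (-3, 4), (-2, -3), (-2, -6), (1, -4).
Area = 29/2

Shoelace formula: Area = (1/2) |Σ_i (x_i · y_{i+1} − x_{i+1} · y_i)| (indices mod n). Compute each cross term:
  (-3)(-3) − (-2)(4) = 17
  (-2)(-6) − (-2)(-3) = 6
  (-2)(-4) − (1)(-6) = 14
  (1)(4) − (-3)(-4) = -8
Sum = 29, so (signed) Area = 29/2 = 29/2, |Area| = 29/2.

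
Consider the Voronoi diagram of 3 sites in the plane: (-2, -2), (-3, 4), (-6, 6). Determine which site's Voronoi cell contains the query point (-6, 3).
Nearest site = (-6, 6)

The Voronoi cell of site s contains exactly those query points closer to s than to any other site. Compute squared distances from q = (-6, 3) to each site:
  (-6 − -6)² + (6 − 3)² = 9
  (-3 − -6)² + (4 − 3)² = 10
  (-2 − -6)² + (-2 − 3)² = 41
Minimum is attained by (-6, 6), so q lies in its Voronoi cell.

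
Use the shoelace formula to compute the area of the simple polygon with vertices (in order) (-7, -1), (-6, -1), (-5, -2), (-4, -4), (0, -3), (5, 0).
Area = 21

Shoelace formula: Area = (1/2) |Σ_i (x_i · y_{i+1} − x_{i+1} · y_i)| (indices mod n). Compute each cross term:
  (-7)(-1) − (-6)(-1) = 1
  (-6)(-2) − (-5)(-1) = 7
  (-5)(-4) − (-4)(-2) = 12
  (-4)(-3) − (0)(-4) = 12
  (0)(0) − (5)(-3) = 15
  (5)(-1) − (-7)(0) = -5
Sum = 42, so (signed) Area = 42/2 = 21, |Area| = 21.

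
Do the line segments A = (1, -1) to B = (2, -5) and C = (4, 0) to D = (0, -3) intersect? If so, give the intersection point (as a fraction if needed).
Yes; intersection at (24/19, -39/19) (t = 5/19 on AB, s = 13/19 on CD)

Parametrize AB as A + t(B − A) = (1 + 1 t, -1 + -4 t) and CD as C + s(D − C) = (4 + -4 s, 0 + -3 s). Solve the linear system for (t, s). Determinant = 19 ≠ 0, so a unique intersection of the containing lines exists. Solution: t = 5/19, s = 13/19 — both in [0, 1], so the segments cross. Intersection point: (24/19, -39/19).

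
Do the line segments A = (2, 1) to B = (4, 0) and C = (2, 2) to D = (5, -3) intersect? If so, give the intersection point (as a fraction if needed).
Yes; intersection at (20/7, 4/7) (t = 3/7 on AB, s = 2/7 on CD)

Parametrize AB as A + t(B − A) = (2 + 2 t, 1 + -1 t) and CD as C + s(D − C) = (2 + 3 s, 2 + -5 s). Solve the linear system for (t, s). Determinant = 7 ≠ 0, so a unique intersection of the containing lines exists. Solution: t = 3/7, s = 2/7 — both in [0, 1], so the segments cross. Intersection point: (20/7, 4/7).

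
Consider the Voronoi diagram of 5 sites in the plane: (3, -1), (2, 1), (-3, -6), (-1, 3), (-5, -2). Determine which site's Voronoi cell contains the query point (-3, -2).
Nearest site = (-5, -2)

The Voronoi cell of site s contains exactly those query points closer to s than to any other site. Compute squared distances from q = (-3, -2) to each site:
  (-5 − -3)² + (-2 − -2)² = 4
  (-3 − -3)² + (-6 − -2)² = 16
  (-1 − -3)² + (3 − -2)² = 29
  (2 − -3)² + (1 − -2)² = 34
  (3 − -3)² + (-1 − -2)² = 37
Minimum is attained by (-5, -2), so q lies in its Voronoi cell.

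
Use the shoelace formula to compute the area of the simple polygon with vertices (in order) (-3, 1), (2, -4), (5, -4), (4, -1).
Area = 17

Shoelace formula: Area = (1/2) |Σ_i (x_i · y_{i+1} − x_{i+1} · y_i)| (indices mod n). Compute each cross term:
  (-3)(-4) − (2)(1) = 10
  (2)(-4) − (5)(-4) = 12
  (5)(-1) − (4)(-4) = 11
  (4)(1) − (-3)(-1) = 1
Sum = 34, so (signed) Area = 34/2 = 17, |Area| = 17.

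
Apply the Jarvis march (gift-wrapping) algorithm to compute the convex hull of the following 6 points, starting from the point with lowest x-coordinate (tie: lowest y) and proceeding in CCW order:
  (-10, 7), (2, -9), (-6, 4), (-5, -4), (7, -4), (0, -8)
Hull (CCW) = [(-10, 7), (-5, -4), (0, -8), (2, -9), (7, -4)]

Jarvis march: at each step, from the current hull vertex p, select the next vertex q as the point such that every other point lies strictly to the left of (or on) the directed line p → q. (Equivalently: for every other point r, the cross product (q − p) × (r − p) ≥ 0.)
Starting point (lowest x, tie lowest y): (-10, 7). Wrap until returning to start. Resulting hull: (-10, 7), (-5, -4), (0, -8), (2, -9), (7, -4).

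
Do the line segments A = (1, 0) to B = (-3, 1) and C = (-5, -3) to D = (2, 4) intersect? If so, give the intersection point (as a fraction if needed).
Yes; intersection at (-7/5, 3/5) (t = 3/5 on AB, s = 18/35 on CD)

Parametrize AB as A + t(B − A) = (1 + -4 t, 0 + 1 t) and CD as C + s(D − C) = (-5 + 7 s, -3 + 7 s). Solve the linear system for (t, s). Determinant = 35 ≠ 0, so a unique intersection of the containing lines exists. Solution: t = 3/5, s = 18/35 — both in [0, 1], so the segments cross. Intersection point: (-7/5, 3/5).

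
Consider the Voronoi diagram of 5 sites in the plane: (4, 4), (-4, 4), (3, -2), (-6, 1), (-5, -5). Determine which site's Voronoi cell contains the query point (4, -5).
Nearest site = (3, -2)

The Voronoi cell of site s contains exactly those query points closer to s than to any other site. Compute squared distances from q = (4, -5) to each site:
  (3 − 4)² + (-2 − -5)² = 10
  (-5 − 4)² + (-5 − -5)² = 81
  (4 − 4)² + (4 − -5)² = 81
  (-6 − 4)² + (1 − -5)² = 136
  (-4 − 4)² + (4 − -5)² = 145
Minimum is attained by (3, -2), so q lies in its Voronoi cell.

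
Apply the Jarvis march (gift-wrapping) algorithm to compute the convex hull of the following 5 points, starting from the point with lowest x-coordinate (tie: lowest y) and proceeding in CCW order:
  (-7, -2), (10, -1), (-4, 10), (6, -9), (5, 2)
Hull (CCW) = [(-7, -2), (6, -9), (10, -1), (-4, 10)]

Jarvis march: at each step, from the current hull vertex p, select the next vertex q as the point such that every other point lies strictly to the left of (or on) the directed line p → q. (Equivalently: for every other point r, the cross product (q − p) × (r − p) ≥ 0.)
Starting point (lowest x, tie lowest y): (-7, -2). Wrap until returning to start. Resulting hull: (-7, -2), (6, -9), (10, -1), (-4, 10).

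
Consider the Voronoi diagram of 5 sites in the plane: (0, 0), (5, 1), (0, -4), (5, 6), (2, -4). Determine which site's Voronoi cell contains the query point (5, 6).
Nearest site = (5, 6)

The Voronoi cell of site s contains exactly those query points closer to s than to any other site. Compute squared distances from q = (5, 6) to each site:
  (5 − 5)² + (6 − 6)² = 0
  (5 − 5)² + (1 − 6)² = 25
  (0 − 5)² + (0 − 6)² = 61
  (2 − 5)² + (-4 − 6)² = 109
  (0 − 5)² + (-4 − 6)² = 125
Minimum is attained by (5, 6), so q lies in its Voronoi cell.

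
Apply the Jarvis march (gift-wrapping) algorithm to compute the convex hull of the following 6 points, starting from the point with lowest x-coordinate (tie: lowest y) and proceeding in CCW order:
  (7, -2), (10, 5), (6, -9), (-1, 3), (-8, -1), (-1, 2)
Hull (CCW) = [(-8, -1), (6, -9), (10, 5), (-1, 3)]

Jarvis march: at each step, from the current hull vertex p, select the next vertex q as the point such that every other point lies strictly to the left of (or on) the directed line p → q. (Equivalently: for every other point r, the cross product (q − p) × (r − p) ≥ 0.)
Starting point (lowest x, tie lowest y): (-8, -1). Wrap until returning to start. Resulting hull: (-8, -1), (6, -9), (10, 5), (-1, 3).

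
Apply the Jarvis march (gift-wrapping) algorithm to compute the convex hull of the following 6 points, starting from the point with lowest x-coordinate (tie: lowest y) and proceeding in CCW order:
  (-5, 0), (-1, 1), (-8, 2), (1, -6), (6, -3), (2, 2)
Hull (CCW) = [(-8, 2), (1, -6), (6, -3), (2, 2)]

Jarvis march: at each step, from the current hull vertex p, select the next vertex q as the point such that every other point lies strictly to the left of (or on) the directed line p → q. (Equivalently: for every other point r, the cross product (q − p) × (r − p) ≥ 0.)
Starting point (lowest x, tie lowest y): (-8, 2). Wrap until returning to start. Resulting hull: (-8, 2), (1, -6), (6, -3), (2, 2).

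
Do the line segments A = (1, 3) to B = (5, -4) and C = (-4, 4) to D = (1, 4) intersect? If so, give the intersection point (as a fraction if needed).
No (intersection of containing lines falls outside at least one segment)

Parametrize and solve: t = -1/7, s = 31/35. At least one of these is outside [0, 1], so the segments do not intersect.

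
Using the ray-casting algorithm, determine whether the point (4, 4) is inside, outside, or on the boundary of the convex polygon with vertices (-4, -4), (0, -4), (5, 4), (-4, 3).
The point (4, 4) lies strictly outside the polygon

Cast a horizontal ray to the right from the query point and count how many polygon edges it crosses (each edge strictly once or zero times, handled with the usual half-open convention). 
Parity of crossings → even ⇒ outside.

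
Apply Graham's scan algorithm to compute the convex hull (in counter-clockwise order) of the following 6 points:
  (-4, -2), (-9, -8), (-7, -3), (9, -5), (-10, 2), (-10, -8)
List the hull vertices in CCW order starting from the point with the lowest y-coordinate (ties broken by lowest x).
Hull (CCW) = [(-10, -8), (-9, -8), (9, -5), (-10, 2)]

Graham scan procedure:
  1. Find the pivot p₀ = point with lowest y (tie → lowest x): (-10, -8).
  2. Sort the remaining points by polar angle around p₀.
  3. Walk through sorted points, maintaining a stack; pop the top while the last three entries make a non-left turn (cross product ≤ 0).
  4. Final stack is the convex hull in CCW order: (-10, -8), (-9, -8), (9, -5), (-10, 2).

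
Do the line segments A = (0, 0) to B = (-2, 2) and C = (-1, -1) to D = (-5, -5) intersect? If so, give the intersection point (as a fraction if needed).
No (intersection of containing lines falls outside at least one segment)

Parametrize and solve: t = 0, s = -1/4. At least one of these is outside [0, 1], so the segments do not intersect.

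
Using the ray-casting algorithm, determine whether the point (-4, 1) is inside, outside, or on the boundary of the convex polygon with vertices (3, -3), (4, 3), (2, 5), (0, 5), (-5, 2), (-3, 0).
The point (-4, 1) lies on the polygon boundary

Boundary check: the query satisfies the collinearity and bounding-box conditions for some polygon edge, so it lies exactly on the boundary.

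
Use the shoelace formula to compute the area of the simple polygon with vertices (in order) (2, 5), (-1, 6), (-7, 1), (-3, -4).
Area = 41

Shoelace formula: Area = (1/2) |Σ_i (x_i · y_{i+1} − x_{i+1} · y_i)| (indices mod n). Compute each cross term:
  (2)(6) − (-1)(5) = 17
  (-1)(1) − (-7)(6) = 41
  (-7)(-4) − (-3)(1) = 31
  (-3)(5) − (2)(-4) = -7
Sum = 82, so (signed) Area = 82/2 = 41, |Area| = 41.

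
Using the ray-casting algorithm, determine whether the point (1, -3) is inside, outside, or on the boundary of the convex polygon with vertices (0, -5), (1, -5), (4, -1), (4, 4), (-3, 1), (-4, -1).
The point (1, -3) lies strictly inside the polygon

Cast a horizontal ray to the right from the query point and count how many polygon edges it crosses (each edge strictly once or zero times, handled with the usual half-open convention). 
Parity of crossings → odd ⇒ inside.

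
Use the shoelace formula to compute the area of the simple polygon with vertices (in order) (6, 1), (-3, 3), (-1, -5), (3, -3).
Area = 39

Shoelace formula: Area = (1/2) |Σ_i (x_i · y_{i+1} − x_{i+1} · y_i)| (indices mod n). Compute each cross term:
  (6)(3) − (-3)(1) = 21
  (-3)(-5) − (-1)(3) = 18
  (-1)(-3) − (3)(-5) = 18
  (3)(1) − (6)(-3) = 21
Sum = 78, so (signed) Area = 78/2 = 39, |Area| = 39.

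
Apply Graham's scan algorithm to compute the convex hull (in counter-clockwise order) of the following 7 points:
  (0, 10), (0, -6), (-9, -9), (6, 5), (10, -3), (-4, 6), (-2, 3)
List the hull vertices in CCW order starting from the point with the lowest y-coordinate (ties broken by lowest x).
Hull (CCW) = [(-9, -9), (10, -3), (6, 5), (0, 10), (-4, 6)]

Graham scan procedure:
  1. Find the pivot p₀ = point with lowest y (tie → lowest x): (-9, -9).
  2. Sort the remaining points by polar angle around p₀.
  3. Walk through sorted points, maintaining a stack; pop the top while the last three entries make a non-left turn (cross product ≤ 0).
  4. Final stack is the convex hull in CCW order: (-9, -9), (10, -3), (6, 5), (0, 10), (-4, 6).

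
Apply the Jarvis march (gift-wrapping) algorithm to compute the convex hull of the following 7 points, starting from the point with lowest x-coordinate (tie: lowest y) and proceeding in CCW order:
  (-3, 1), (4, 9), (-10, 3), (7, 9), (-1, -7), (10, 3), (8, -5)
Hull (CCW) = [(-10, 3), (-1, -7), (8, -5), (10, 3), (7, 9), (4, 9)]

Jarvis march: at each step, from the current hull vertex p, select the next vertex q as the point such that every other point lies strictly to the left of (or on) the directed line p → q. (Equivalently: for every other point r, the cross product (q − p) × (r − p) ≥ 0.)
Starting point (lowest x, tie lowest y): (-10, 3). Wrap until returning to start. Resulting hull: (-10, 3), (-1, -7), (8, -5), (10, 3), (7, 9), (4, 9).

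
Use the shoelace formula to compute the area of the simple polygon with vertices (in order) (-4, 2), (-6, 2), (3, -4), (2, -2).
Area = 10

Shoelace formula: Area = (1/2) |Σ_i (x_i · y_{i+1} − x_{i+1} · y_i)| (indices mod n). Compute each cross term:
  (-4)(2) − (-6)(2) = 4
  (-6)(-4) − (3)(2) = 18
  (3)(-2) − (2)(-4) = 2
  (2)(2) − (-4)(-2) = -4
Sum = 20, so (signed) Area = 20/2 = 10, |Area| = 10.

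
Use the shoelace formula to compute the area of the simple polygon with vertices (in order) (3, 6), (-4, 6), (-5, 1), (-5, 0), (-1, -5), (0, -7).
Area = 63

Shoelace formula: Area = (1/2) |Σ_i (x_i · y_{i+1} − x_{i+1} · y_i)| (indices mod n). Compute each cross term:
  (3)(6) − (-4)(6) = 42
  (-4)(1) − (-5)(6) = 26
  (-5)(0) − (-5)(1) = 5
  (-5)(-5) − (-1)(0) = 25
  (-1)(-7) − (0)(-5) = 7
  (0)(6) − (3)(-7) = 21
Sum = 126, so (signed) Area = 126/2 = 63, |Area| = 63.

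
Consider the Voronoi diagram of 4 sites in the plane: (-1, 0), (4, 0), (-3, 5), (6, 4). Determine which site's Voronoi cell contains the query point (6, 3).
Nearest site = (6, 4)

The Voronoi cell of site s contains exactly those query points closer to s than to any other site. Compute squared distances from q = (6, 3) to each site:
  (6 − 6)² + (4 − 3)² = 1
  (4 − 6)² + (0 − 3)² = 13
  (-1 − 6)² + (0 − 3)² = 58
  (-3 − 6)² + (5 − 3)² = 85
Minimum is attained by (6, 4), so q lies in its Voronoi cell.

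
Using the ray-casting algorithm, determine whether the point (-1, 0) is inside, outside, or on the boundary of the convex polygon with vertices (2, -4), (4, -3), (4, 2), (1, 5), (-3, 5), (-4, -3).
The point (-1, 0) lies strictly inside the polygon

Cast a horizontal ray to the right from the query point and count how many polygon edges it crosses (each edge strictly once or zero times, handled with the usual half-open convention). 
Parity of crossings → odd ⇒ inside.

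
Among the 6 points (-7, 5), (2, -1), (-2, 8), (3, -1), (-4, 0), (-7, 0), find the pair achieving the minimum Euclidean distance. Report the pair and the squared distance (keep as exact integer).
Pair = ((2, -1), (3, -1)); squared distance = 1

Compute all C(6, 2) = 15 pairwise squared distances (x_i − x_j)² + (y_i − y_j)². The minimum is 1, attained by the pair ((2, -1), (3, -1)).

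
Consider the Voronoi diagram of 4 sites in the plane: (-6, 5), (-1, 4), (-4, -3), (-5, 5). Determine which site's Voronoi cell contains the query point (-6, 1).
Nearest site = (-6, 5)

The Voronoi cell of site s contains exactly those query points closer to s than to any other site. Compute squared distances from q = (-6, 1) to each site:
  (-6 − -6)² + (5 − 1)² = 16
  (-5 − -6)² + (5 − 1)² = 17
  (-4 − -6)² + (-3 − 1)² = 20
  (-1 − -6)² + (4 − 1)² = 34
Minimum is attained by (-6, 5), so q lies in its Voronoi cell.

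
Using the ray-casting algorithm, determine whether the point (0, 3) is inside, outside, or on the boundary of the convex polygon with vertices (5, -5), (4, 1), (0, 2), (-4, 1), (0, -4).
The point (0, 3) lies strictly outside the polygon

Cast a horizontal ray to the right from the query point and count how many polygon edges it crosses (each edge strictly once or zero times, handled with the usual half-open convention). 
Parity of crossings → even ⇒ outside.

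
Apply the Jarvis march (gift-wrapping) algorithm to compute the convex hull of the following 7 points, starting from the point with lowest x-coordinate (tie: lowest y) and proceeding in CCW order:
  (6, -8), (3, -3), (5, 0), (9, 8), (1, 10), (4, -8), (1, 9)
Hull (CCW) = [(1, 9), (3, -3), (4, -8), (6, -8), (9, 8), (1, 10)]

Jarvis march: at each step, from the current hull vertex p, select the next vertex q as the point such that every other point lies strictly to the left of (or on) the directed line p → q. (Equivalently: for every other point r, the cross product (q − p) × (r − p) ≥ 0.)
Starting point (lowest x, tie lowest y): (1, 9). Wrap until returning to start. Resulting hull: (1, 9), (3, -3), (4, -8), (6, -8), (9, 8), (1, 10).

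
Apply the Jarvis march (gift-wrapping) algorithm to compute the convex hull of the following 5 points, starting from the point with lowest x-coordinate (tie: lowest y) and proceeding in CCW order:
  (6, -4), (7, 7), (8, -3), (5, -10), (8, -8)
Hull (CCW) = [(5, -10), (8, -8), (8, -3), (7, 7)]

Jarvis march: at each step, from the current hull vertex p, select the next vertex q as the point such that every other point lies strictly to the left of (or on) the directed line p → q. (Equivalently: for every other point r, the cross product (q − p) × (r − p) ≥ 0.)
Starting point (lowest x, tie lowest y): (5, -10). Wrap until returning to start. Resulting hull: (5, -10), (8, -8), (8, -3), (7, 7).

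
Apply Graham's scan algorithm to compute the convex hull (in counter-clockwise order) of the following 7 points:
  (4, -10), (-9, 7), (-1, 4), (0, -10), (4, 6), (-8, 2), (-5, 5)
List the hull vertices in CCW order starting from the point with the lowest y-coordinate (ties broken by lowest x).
Hull (CCW) = [(0, -10), (4, -10), (4, 6), (-9, 7), (-8, 2)]

Graham scan procedure:
  1. Find the pivot p₀ = point with lowest y (tie → lowest x): (0, -10).
  2. Sort the remaining points by polar angle around p₀.
  3. Walk through sorted points, maintaining a stack; pop the top while the last three entries make a non-left turn (cross product ≤ 0).
  4. Final stack is the convex hull in CCW order: (0, -10), (4, -10), (4, 6), (-9, 7), (-8, 2).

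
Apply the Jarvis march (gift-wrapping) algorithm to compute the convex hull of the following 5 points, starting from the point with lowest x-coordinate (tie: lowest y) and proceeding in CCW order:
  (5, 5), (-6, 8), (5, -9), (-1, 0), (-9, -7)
Hull (CCW) = [(-9, -7), (5, -9), (5, 5), (-6, 8)]

Jarvis march: at each step, from the current hull vertex p, select the next vertex q as the point such that every other point lies strictly to the left of (or on) the directed line p → q. (Equivalently: for every other point r, the cross product (q − p) × (r − p) ≥ 0.)
Starting point (lowest x, tie lowest y): (-9, -7). Wrap until returning to start. Resulting hull: (-9, -7), (5, -9), (5, 5), (-6, 8).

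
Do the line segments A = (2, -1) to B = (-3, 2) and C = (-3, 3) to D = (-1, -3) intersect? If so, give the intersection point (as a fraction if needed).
Yes; intersection at (-31/12, 7/4) (t = 11/12 on AB, s = 5/24 on CD)

Parametrize AB as A + t(B − A) = (2 + -5 t, -1 + 3 t) and CD as C + s(D − C) = (-3 + 2 s, 3 + -6 s). Solve the linear system for (t, s). Determinant = -24 ≠ 0, so a unique intersection of the containing lines exists. Solution: t = 11/12, s = 5/24 — both in [0, 1], so the segments cross. Intersection point: (-31/12, 7/4).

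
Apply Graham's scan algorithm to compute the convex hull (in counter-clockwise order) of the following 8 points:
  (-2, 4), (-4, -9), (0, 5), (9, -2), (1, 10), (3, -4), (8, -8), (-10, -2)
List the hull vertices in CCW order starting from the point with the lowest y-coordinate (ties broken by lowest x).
Hull (CCW) = [(-4, -9), (8, -8), (9, -2), (1, 10), (-10, -2)]

Graham scan procedure:
  1. Find the pivot p₀ = point with lowest y (tie → lowest x): (-4, -9).
  2. Sort the remaining points by polar angle around p₀.
  3. Walk through sorted points, maintaining a stack; pop the top while the last three entries make a non-left turn (cross product ≤ 0).
  4. Final stack is the convex hull in CCW order: (-4, -9), (8, -8), (9, -2), (1, 10), (-10, -2).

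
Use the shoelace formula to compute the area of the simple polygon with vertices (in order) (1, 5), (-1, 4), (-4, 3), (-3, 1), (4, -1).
Area = 47/2

Shoelace formula: Area = (1/2) |Σ_i (x_i · y_{i+1} − x_{i+1} · y_i)| (indices mod n). Compute each cross term:
  (1)(4) − (-1)(5) = 9
  (-1)(3) − (-4)(4) = 13
  (-4)(1) − (-3)(3) = 5
  (-3)(-1) − (4)(1) = -1
  (4)(5) − (1)(-1) = 21
Sum = 47, so (signed) Area = 47/2 = 47/2, |Area| = 47/2.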